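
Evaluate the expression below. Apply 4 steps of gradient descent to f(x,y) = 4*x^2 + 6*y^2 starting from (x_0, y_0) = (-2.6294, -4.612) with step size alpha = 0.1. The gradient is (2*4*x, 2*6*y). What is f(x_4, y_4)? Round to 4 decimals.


Gradient descent on f(x,y) = 4*x^2 + 6*y^2.
Starting point: (-2.6294, -4.612), alpha = 0.1
Step 1: grad_x = 2*4*-2.6294 = -21.0352, grad_y = 2*6*-4.612 = -55.344
  x_1 = -2.6294 - 0.1*-21.0352 = -0.5259
  y_1 = -4.612 - 0.1*-55.344 = 0.9224
Step 2: grad_x = 2*4*-0.5259 = -4.207, grad_y = 2*6*0.9224 = 11.0688
  x_2 = -0.5259 - 0.1*-4.207 = -0.1052
  y_2 = 0.9224 - 0.1*11.0688 = -0.1845
Step 3: grad_x = 2*4*-0.1052 = -0.8414, grad_y = 2*6*-0.1845 = -2.2138
  x_3 = -0.1052 - 0.1*-0.8414 = -0.021
  y_3 = -0.1845 - 0.1*-2.2138 = 0.0369
Step 4: grad_x = 2*4*-0.021 = -0.1683, grad_y = 2*6*0.0369 = 0.4428
  x_4 = -0.021 - 0.1*-0.1683 = -0.0042
  y_4 = 0.0369 - 0.1*0.4428 = -0.0074
f(-0.0042, -0.0074) = 4*(-0.0042)^2 + 6*(-0.0074)^2 = 0.0004


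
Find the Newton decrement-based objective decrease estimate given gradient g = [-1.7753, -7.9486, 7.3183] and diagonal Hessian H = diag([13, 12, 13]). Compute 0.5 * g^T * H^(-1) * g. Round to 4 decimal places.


Step 1: H is diagonal, so H^(-1) * g = [-0.1366, -0.6624, 0.5629].
Step 2: g^T H^(-1) g = sum_i g_i^2 / H_ii
  = (-1.7753)^2/13 + (-7.9486)^2/12 + (7.3183)^2/13
  = 0.2424 + 5.265 + 4.1198 = 9.6273
Step 3: Objective decrease = 0.5 * g^T H^(-1) g = 4.8136


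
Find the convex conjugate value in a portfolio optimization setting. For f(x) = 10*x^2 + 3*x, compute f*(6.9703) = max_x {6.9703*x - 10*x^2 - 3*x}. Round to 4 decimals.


f*(y) = sup_x {y*x - a*x^2 - b*x} = sup_x {(y-b)*x - a*x^2}
FOC: (y - b) - 2a*x = 0 => x* = (y - b)/(2a)
x* = (6.9703 - 3)/(2*10) = 0.1985
f*(6.9703) = (y-b)^2/(4a) = (6.9703 - 3)^2/(4*10)
= 15.7633/40 = 0.3941


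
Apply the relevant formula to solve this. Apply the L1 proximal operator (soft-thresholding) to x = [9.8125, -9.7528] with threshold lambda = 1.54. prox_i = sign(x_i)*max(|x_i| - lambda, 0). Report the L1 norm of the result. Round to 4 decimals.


Soft-thresholding with lambda = 1.54:
prox(9.8125) = sign(9.8125)*max(|9.8125| - 1.54, 0) = 8.2725
prox(-9.7528) = sign(-9.7528)*max(|-9.7528| - 1.54, 0) = -8.2128
prox(x) = [8.2725, -8.2128]
||prox(x)||_1 = 8.2725 + 8.2128 = 16.4853


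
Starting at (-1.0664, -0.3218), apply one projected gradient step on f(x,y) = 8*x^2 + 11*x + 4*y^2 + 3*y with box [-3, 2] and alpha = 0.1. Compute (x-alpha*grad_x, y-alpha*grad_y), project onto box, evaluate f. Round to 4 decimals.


Step 1: Compute gradient at (-1.0664, -0.3218).
grad_x = 2*8*-1.0664 + 11 = -6.0624
grad_y = 2*4*-0.3218 + 3 = 0.4256
Step 2: Gradient step.
x_raw = -1.0664 - 0.1*-6.0624 = -0.4602
y_raw = -0.3218 - 0.1*0.4256 = -0.3644
Step 3: Project onto [-3, 2].
x_proj = clip(-0.4602) = -0.4602
y_proj = clip(-0.3644) = -0.3644
Step 4: Evaluate f.
f(-0.4602, -0.3644) = -3.9298


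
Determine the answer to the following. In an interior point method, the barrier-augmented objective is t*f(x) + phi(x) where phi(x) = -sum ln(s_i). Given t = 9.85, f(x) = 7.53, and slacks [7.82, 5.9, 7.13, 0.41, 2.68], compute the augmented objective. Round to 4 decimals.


Step 1: Compute log-barrier.
ln values: [2.0567, 1.775, 1.9643, -0.8916, 0.9858]
phi = -(2.0567 + 1.775 + 1.9643 - 0.8916 + 0.9858) = -5.8902
Step 2: Compute augmented objective.
t*f(x) = 9.85*7.53 = 74.1705
Total = 74.1705 - 5.8902 = 68.2803


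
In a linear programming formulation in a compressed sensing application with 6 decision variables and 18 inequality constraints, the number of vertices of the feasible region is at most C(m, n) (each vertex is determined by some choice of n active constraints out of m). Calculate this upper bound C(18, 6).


Each vertex corresponds to some choice of n active constraints out of m, so the number of vertices is at most C(m, n) = m! / (n!(m-n)!).
m = 18, n = 6
Numerator: 18 * 17 * 16 * 15 * 14 * 13
Denominator: 6! = 720
C(18, 6) = 18564


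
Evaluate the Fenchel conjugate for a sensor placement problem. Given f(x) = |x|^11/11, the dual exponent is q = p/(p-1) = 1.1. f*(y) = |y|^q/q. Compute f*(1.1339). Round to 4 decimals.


The conjugate exponent q satisfies 1/p + 1/q = 1.
p = 11, so q = 11/(11 - 1) = 1.1
|y|^q = 1.1339^1.1 = 1.1482
f*(1.1339) = 1.1482 / 1.1 = 1.0439


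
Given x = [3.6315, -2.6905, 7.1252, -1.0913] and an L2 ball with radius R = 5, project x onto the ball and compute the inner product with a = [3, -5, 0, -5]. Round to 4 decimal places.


Step 1: Compute ||x|| (intermediates to 6 decimals).
||x|| = sqrt(3.6315^2 + (-2.6905)^2 + 7.1252^2 + (-1.0913)^2) = 8.507996
Step 2: Project.
Since ||x|| > R, scale = R/||x|| = 5/8.507996 = 0.587682, proj(x) = scale * x
proj(x) = [2.134167, -1.581158, 4.187352, -0.641337]
Step 3: Dot product.
a^T * proj(x) = 3*2.134167 - 5*(-1.581158) + 0*4.187352 - 5*(-0.641337) = 17.515


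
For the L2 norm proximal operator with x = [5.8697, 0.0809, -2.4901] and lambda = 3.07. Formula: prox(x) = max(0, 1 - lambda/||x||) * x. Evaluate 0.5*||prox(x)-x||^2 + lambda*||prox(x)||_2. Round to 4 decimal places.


Step 1: Compute ||x||.
||x|| = 6.3766
Step 2: Compute scaling factor.
scale = max(0, 1 - 3.07/6.3766) = 0.5185
Step 3: prox(x) = [3.0437, 0.042, -1.2912]
||prox(x)|| = 3.3066
Step 4: Proximal objective.
0.5*||prox-x||^2 = 4.7125
lambda*||prox|| = 10.1513
Total = 14.8636


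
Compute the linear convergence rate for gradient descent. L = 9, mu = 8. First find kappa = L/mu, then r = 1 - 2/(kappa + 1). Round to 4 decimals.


Step 1: Compute the condition number.
kappa = L/mu = 9/8 = 1.125
Step 2: Compute the convergence rate.
r = 1 - 2/(kappa + 1) = 1 - 2*mu/(L + mu) = (L - mu)/(L + mu) = 1/17 = 0.0588


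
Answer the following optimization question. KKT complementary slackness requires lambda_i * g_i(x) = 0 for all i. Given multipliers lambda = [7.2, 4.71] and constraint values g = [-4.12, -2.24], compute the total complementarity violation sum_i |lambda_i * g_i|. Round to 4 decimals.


KKT complementary slackness check:
lambda_1 * g_1 = 7.2 * -4.12 = -29.664
lambda_2 * g_2 = 4.71 * -2.24 = -10.5504
Total violation = 29.664 + 10.5504 = 40.2144


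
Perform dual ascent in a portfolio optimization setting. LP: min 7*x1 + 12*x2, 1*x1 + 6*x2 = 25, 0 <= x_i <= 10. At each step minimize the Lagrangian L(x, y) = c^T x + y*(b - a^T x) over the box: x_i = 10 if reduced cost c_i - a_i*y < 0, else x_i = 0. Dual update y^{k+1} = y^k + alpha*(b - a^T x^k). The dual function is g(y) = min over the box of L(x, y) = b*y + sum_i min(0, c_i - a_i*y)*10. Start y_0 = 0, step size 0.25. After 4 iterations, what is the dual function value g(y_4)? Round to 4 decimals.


Dual ascent for LP: min 7*x1 + 12*x2, 1*x1 + 6*x2 = 25, 0 <= x_i <= 10
Step 1: y^k = 0.0, reduced costs: (7.0, 12.0)
  x^k = (0.0, 0.0), subgradient = b - a^T x = 25.0
  y^{k+1} = 0.0 + 0.25*25.0 = 6.25
Step 2: y^k = 6.25, reduced costs: (0.75, -25.5)
  x^k = (0.0, 10.0), subgradient = b - a^T x = -35.0
  y^{k+1} = 6.25 + 0.25*-35.0 = -2.5
Step 3: y^k = -2.5, reduced costs: (9.5, 27.0)
  x^k = (0.0, 0.0), subgradient = b - a^T x = 25.0
  y^{k+1} = -2.5 + 0.25*25.0 = 3.75
Step 4: y^k = 3.75, reduced costs: (3.25, -10.5)
  x^k = (0.0, 10.0), subgradient = b - a^T x = -35.0
  y^{k+1} = 3.75 + 0.25*-35.0 = -5.0
Dual objective at y_4 = -5.0: reduced costs (12.0, 42.0), box minimizer x = (0.0, 0.0)
g(y_4) = b*y + (c1 - a1*y)*x1 + (c2 - a2*y)*x2 = 25*(-5.0) + 12.0*0.0 + 42.0*0.0 = -125.0 + 0.0 + 0.0 = -125.0


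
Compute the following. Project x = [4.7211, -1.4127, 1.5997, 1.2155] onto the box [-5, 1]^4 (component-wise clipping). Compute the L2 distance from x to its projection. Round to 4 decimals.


Project each component onto [-5, 1].
clip(4.7211) = 1.0, clip(-1.4127) = -1.4127, clip(1.5997) = 1.0, clip(1.2155) = 1.0
Projection = [1.0, -1.4127, 1.0, 1.0]
Squared diffs: [13.8466, 0.0, 0.3596, 0.0464]
Distance = sqrt(14.2526) = 3.7753


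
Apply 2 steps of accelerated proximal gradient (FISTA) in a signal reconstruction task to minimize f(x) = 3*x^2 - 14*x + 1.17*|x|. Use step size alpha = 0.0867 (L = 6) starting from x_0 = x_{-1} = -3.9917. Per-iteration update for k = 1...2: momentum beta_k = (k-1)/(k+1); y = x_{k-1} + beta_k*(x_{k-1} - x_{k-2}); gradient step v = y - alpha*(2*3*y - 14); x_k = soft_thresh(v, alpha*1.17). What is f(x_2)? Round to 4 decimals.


FISTA on f(x) = 3*x^2 - 14*x + 1.17*|x|
L = 6, alpha = 0.0867
Iteration 1: beta = 0.0, y = -3.9917 + 0.0*(-3.9917 + 3.9917) = -3.9917
  grad(y) = -37.9502, v = y - alpha*grad = -0.7014
  prox(v) = soft_thresh(-0.7014, 0.1014) = -0.6
Iteration 2: beta = 0.3333, y = -0.6 + 0.3333*(-0.6 + 3.9917) = 0.5306
  grad(y) = -10.8164, v = y - alpha*grad = 1.4684
  prox(v) = soft_thresh(1.4684, 0.1014) = 1.3669
f(x_2) = 3*1.3669^2 - 14*1.3669 + 1.17*|1.3669| = -11.9323


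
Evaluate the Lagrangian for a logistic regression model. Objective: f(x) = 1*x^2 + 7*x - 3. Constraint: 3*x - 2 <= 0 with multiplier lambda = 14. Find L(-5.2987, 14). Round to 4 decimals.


Step 1: Evaluate f(x).
f(-5.2987) = 1*(-5.2987)^2 + 7*(-5.2987) - 3 = -12.0147
Step 2: Evaluate g(x).
g(-5.2987) = 3*-5.2987 - 2 = -17.8961
Step 3: Compute Lagrangian.
L = -12.0147 + 14*-17.8961 = -262.5601


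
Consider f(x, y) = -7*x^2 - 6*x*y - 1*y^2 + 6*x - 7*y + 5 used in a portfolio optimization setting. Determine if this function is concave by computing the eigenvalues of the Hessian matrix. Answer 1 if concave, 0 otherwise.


The Hessian of f(x,y) = -7*x^2 - 6*x*y - 1*y^2 + 6*x - 7*y + 5 is:
H = [[-14, -6], [-6, -2]]
Trace = -14 - 2 = -16
Determinant = -14*-2 - (-6)^2 = -8
Discriminant = (-16)^2 - 4*-8 = 288.0
Eigenvalues: lambda_1 = -16.4853, lambda_2 = 0.4853
The function is not concave.

0


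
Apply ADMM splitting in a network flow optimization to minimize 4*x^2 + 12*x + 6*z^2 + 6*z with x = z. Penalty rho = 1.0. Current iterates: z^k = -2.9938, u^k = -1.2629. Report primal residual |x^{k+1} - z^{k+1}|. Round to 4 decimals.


ADMM iteration with rho = 1.0, z^k = -2.9938, u^k = -1.2629
Step 1: x-update.
Minimize 4*x^2 + 12*x + (1.0/2)*(x + 2.9938 - 1.2629)^2
FOC: (2*4 + 1.0)*x = -12 + 1.0*(-2.9938 + 1.2629)
x^{k+1} = -1.5257
Step 2: z-update.
Minimize 6*z^2 + 6*z + (1.0/2)*(-1.5257 - z - 1.2629)^2
FOC: (2*6 + 1.0)*z = -6 + 1.0*(-1.5257 - 1.2629)
z^{k+1} = -0.676
Step 3: u-update.
u^{k+1} = -1.2629 - 1.5257 + 0.676 = -2.1125
Step 4: Primal residual = |-1.5257 + 0.676| = 0.8496


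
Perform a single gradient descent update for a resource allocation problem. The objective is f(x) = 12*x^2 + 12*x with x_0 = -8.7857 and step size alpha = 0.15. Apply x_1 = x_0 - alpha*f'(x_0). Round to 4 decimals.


We compute the gradient at x_0 and apply the update.
f'(x) = 24*x + 12
f'(-8.7857) = 24*-8.7857 + 12 = -198.8568
x_1 = -8.7857 - 0.15*-198.8568 = 21.0428


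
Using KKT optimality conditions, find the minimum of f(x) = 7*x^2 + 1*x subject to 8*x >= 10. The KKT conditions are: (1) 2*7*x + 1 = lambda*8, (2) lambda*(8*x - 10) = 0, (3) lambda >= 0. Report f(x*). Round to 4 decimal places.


Step 1: Try lambda = 0 (constraint inactive).
x_unc = -1/(2*7) = -0.0714
Check: 8*-0.0714 = -0.5712 < 10 -- violated!
Step 2: Constraint must be active: 8*x = 10
x* = 10/8 = 1.25
lambda = (2*7*1.25 + 1)/8 = 2.3125
Step 3: Compute optimal value.
f(x*) = 7*1.25^2 + 1*1.25 = 12.1875


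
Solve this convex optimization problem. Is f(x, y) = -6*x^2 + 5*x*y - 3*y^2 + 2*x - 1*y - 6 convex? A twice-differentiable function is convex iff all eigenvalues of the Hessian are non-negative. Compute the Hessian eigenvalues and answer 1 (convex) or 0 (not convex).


The Hessian of f(x,y) = -6*x^2 + 5*x*y - 3*y^2 + 2*x - 1*y - 6 is:
H = [[-12, 5], [5, -6]]
Trace = -12 - 6 = -18
Determinant = -12*-6 - (5)^2 = 47
Discriminant = (-18)^2 - 4*47 = 136.0
Eigenvalues: lambda_1 = -14.831, lambda_2 = -3.169
The function is not convex.

0


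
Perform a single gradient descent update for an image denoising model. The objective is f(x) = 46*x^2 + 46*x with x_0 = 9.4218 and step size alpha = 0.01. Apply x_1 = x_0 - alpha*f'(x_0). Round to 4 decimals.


We compute the gradient at x_0 and apply the update.
f'(x) = 92*x + 46
f'(9.4218) = 92*9.4218 + 46 = 912.8056
x_1 = 9.4218 - 0.01*912.8056 = 0.2937


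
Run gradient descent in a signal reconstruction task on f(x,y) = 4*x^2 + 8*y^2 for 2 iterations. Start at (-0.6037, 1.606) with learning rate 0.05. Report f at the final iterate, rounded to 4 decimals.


Gradient descent on f(x,y) = 4*x^2 + 8*y^2.
Starting point: (-0.6037, 1.606), alpha = 0.05
Step 1: grad_x = 2*4*-0.6037 = -4.8296, grad_y = 2*8*1.606 = 25.696
  x_1 = -0.6037 - 0.05*-4.8296 = -0.3622
  y_1 = 1.606 - 0.05*25.696 = 0.3212
Step 2: grad_x = 2*4*-0.3622 = -2.8978, grad_y = 2*8*0.3212 = 5.1392
  x_2 = -0.3622 - 0.05*-2.8978 = -0.2173
  y_2 = 0.3212 - 0.05*5.1392 = 0.0642
f(-0.2173, 0.0642) = 4*(-0.2173)^2 + 8*0.0642^2 = 0.2219


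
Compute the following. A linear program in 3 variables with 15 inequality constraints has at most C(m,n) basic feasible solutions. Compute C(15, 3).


Each vertex corresponds to some choice of n active constraints out of m, so the number of vertices is at most C(m, n) = m! / (n!(m-n)!).
m = 15, n = 3
Numerator: 15 * 14 * 13
Denominator: 3! = 6
C(15, 3) = 455


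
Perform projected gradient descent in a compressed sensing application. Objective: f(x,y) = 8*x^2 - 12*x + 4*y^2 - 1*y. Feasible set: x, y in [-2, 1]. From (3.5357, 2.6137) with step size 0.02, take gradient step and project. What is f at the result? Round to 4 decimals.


Step 1: Compute gradient at (3.5357, 2.6137).
grad_x = 2*8*3.5357 - 12 = 44.5712
grad_y = 2*4*2.6137 - 1 = 19.9096
Step 2: Gradient step.
x_raw = 3.5357 - 0.02*44.5712 = 2.6443
y_raw = 2.6137 - 0.02*19.9096 = 2.2155
Step 3: Project onto [-2, 1].
x_proj = clip(2.6443) = 1.0
y_proj = clip(2.2155) = 1.0
Step 4: Evaluate f.
f(1.0, 1.0) = -1.0


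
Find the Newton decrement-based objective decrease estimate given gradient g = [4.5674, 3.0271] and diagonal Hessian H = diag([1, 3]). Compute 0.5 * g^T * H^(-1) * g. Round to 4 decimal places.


Step 1: H is diagonal, so H^(-1) * g = [4.5674, 1.009].
Step 2: g^T H^(-1) g = sum_i g_i^2 / H_ii
  = (4.5674)^2/1 + (3.0271)^2/3
  = 20.8611 + 3.0544 = 23.9156
Step 3: Objective decrease = 0.5 * g^T H^(-1) g = 11.9578


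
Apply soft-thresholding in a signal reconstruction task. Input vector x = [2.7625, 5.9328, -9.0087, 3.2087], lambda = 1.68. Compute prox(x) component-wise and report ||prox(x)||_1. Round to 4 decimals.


Soft-thresholding with lambda = 1.68:
prox(2.7625) = sign(2.7625)*max(|2.7625| - 1.68, 0) = 1.0825
prox(5.9328) = sign(5.9328)*max(|5.9328| - 1.68, 0) = 4.2528
prox(-9.0087) = sign(-9.0087)*max(|-9.0087| - 1.68, 0) = -7.3287
prox(3.2087) = sign(3.2087)*max(|3.2087| - 1.68, 0) = 1.5287
prox(x) = [1.0825, 4.2528, -7.3287, 1.5287]
||prox(x)||_1 = 1.0825 + 4.2528 + 7.3287 + 1.5287 = 14.1927


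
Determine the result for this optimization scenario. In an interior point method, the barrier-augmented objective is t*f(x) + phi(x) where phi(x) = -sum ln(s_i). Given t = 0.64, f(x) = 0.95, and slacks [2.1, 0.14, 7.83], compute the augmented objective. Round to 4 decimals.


Step 1: Compute log-barrier.
ln values: [0.7419, -1.9661, 2.058]
phi = -(0.7419 - 1.9661 + 2.058) = -0.8338
Step 2: Compute augmented objective.
t*f(x) = 0.64*0.95 = 0.608
Total = 0.608 - 0.8338 = -0.2258


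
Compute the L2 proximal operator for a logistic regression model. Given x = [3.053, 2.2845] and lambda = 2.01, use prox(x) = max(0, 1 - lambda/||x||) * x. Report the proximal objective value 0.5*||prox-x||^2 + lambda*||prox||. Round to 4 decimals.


Step 1: Compute ||x||.
||x|| = 3.8131
Step 2: Compute scaling factor.
scale = max(0, 1 - 2.01/3.8131) = 0.4729
Step 3: prox(x) = [1.4437, 1.0803]
||prox(x)|| = 1.8031
Step 4: Proximal objective.
0.5*||prox-x||^2 = 2.0201
lambda*||prox|| = 3.6242
Total = 5.6443


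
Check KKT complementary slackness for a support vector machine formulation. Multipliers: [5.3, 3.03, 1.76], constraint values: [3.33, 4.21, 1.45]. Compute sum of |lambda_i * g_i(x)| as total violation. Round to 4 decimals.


KKT complementary slackness check:
lambda_1 * g_1 = 5.3 * 3.33 = 17.649
lambda_2 * g_2 = 3.03 * 4.21 = 12.7563
lambda_3 * g_3 = 1.76 * 1.45 = 2.552
Total violation = 17.649 + 12.7563 + 2.552 = 32.9573


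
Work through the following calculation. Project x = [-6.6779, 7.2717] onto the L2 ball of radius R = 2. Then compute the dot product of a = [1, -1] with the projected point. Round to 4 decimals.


Step 1: Compute ||x|| (intermediates to 6 decimals).
||x|| = sqrt((-6.6779)^2 + 7.2717^2) = 9.872789
Step 2: Project.
Since ||x|| > R, scale = R/||x|| = 2/9.872789 = 0.202577, proj(x) = scale * x
proj(x) = [-1.352789, 1.473079]
Step 3: Dot product.
a^T * proj(x) = 1*(-1.352789) - 1*1.473079 = -2.8259


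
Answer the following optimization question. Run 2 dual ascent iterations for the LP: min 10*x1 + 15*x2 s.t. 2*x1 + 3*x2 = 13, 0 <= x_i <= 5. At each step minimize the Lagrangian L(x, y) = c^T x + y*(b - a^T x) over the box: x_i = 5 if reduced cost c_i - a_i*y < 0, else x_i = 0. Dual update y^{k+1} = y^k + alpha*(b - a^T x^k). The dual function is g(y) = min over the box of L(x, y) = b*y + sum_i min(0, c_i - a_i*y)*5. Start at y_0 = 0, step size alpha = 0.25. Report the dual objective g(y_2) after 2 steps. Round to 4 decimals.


Dual ascent for LP: min 10*x1 + 15*x2, 2*x1 + 3*x2 = 13, 0 <= x_i <= 5
Step 1: y^k = 0.0, reduced costs: (10.0, 15.0)
  x^k = (0.0, 0.0), subgradient = b - a^T x = 13.0
  y^{k+1} = 0.0 + 0.25*13.0 = 3.25
Step 2: y^k = 3.25, reduced costs: (3.5, 5.25)
  x^k = (0.0, 0.0), subgradient = b - a^T x = 13.0
  y^{k+1} = 3.25 + 0.25*13.0 = 6.5
Dual objective at y_2 = 6.5: reduced costs (-3.0, -4.5), box minimizer x = (5.0, 5.0)
g(y_2) = b*y + (c1 - a1*y)*x1 + (c2 - a2*y)*x2 = 13*6.5 + (-3.0)*5.0 + (-4.5)*5.0 = 84.5 - 15.0 - 22.5 = 47.0


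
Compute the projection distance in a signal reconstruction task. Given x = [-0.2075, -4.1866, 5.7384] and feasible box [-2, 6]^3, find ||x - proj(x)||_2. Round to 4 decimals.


Project each component onto [-2, 6].
clip(-0.2075) = -0.2075, clip(-4.1866) = -2.0, clip(5.7384) = 5.7384
Projection = [-0.2075, -2.0, 5.7384]
Squared diffs: [0.0, 4.7812, 0.0]
Distance = sqrt(4.7812) = 2.1866


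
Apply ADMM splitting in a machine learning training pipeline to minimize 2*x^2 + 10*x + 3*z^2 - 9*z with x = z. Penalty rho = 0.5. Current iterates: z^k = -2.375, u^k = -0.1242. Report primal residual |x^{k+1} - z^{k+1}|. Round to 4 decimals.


ADMM iteration with rho = 0.5, z^k = -2.375, u^k = -0.1242
Step 1: x-update.
Minimize 2*x^2 + 10*x + (0.5/2)*(x + 2.375 - 0.1242)^2
FOC: (2*2 + 0.5)*x = -10 + 0.5*(-2.375 + 0.1242)
x^{k+1} = -2.4723
Step 2: z-update.
Minimize 3*z^2 - 9*z + (0.5/2)*(-2.4723 - z - 0.1242)^2
FOC: (2*3 + 0.5)*z = 9 + 0.5*(-2.4723 - 0.1242)
z^{k+1} = 1.1849
Step 3: u-update.
u^{k+1} = -0.1242 - 2.4723 - 1.1849 = -3.7814
Step 4: Primal residual = |-2.4723 - 1.1849| = 3.6572


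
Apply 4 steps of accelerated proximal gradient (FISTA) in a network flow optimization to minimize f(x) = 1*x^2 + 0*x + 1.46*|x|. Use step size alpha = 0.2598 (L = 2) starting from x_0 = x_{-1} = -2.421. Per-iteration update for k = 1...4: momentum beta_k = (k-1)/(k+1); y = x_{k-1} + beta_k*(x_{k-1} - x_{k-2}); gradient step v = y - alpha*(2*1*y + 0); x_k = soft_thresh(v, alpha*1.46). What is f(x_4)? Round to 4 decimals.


FISTA on f(x) = 1*x^2 + 0*x + 1.46*|x|
L = 2, alpha = 0.2598
Iteration 1: beta = 0.0, y = -2.421 + 0.0*(-2.421 + 2.421) = -2.421
  grad(y) = -4.842, v = y - alpha*grad = -1.163
  prox(v) = soft_thresh(-1.163, 0.3793) = -0.7837
Iteration 2: beta = 0.3333, y = -0.7837 + 0.3333*(-0.7837 + 2.421) = -0.238
  grad(y) = -0.476, v = y - alpha*grad = -0.1143
  prox(v) = soft_thresh(-0.1143, 0.3793) = 0.0
Iteration 3: beta = 0.5, y = 0.0 + 0.5*(0.0 + 0.7837) = 0.3919
  grad(y) = 0.7837, v = y - alpha*grad = 0.1883
  prox(v) = soft_thresh(0.1883, 0.3793) = 0.0
Iteration 4: beta = 0.6, y = 0.0 + 0.6*(0.0 - 0.0) = 0.0
  grad(y) = 0.0, v = y - alpha*grad = 0.0
  prox(v) = soft_thresh(0.0, 0.3793) = 0.0
f(x_4) = 1*0.0^2 + 0*0.0 + 1.46*|0.0| = 0.0


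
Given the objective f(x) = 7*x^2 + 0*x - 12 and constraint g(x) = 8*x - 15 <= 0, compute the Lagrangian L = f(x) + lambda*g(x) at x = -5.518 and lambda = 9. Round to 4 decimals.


Step 1: Evaluate f(x).
f(-5.518) = 7*(-5.518)^2 + 0*(-5.518) - 12 = 201.1383
Step 2: Evaluate g(x).
g(-5.518) = 8*-5.518 - 15 = -59.144
Step 3: Compute Lagrangian.
L = 201.1383 + 9*-59.144 = -331.1577


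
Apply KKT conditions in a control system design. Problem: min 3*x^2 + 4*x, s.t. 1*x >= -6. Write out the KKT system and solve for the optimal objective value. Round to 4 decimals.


Step 1: Try lambda = 0 (constraint inactive).
Stationarity: 2*3*x + 4 = 0
x* = -4/(2*3) = -2/3 = -0.6667 (rounded; the exact value -2/3 is used below)
Check constraint: 1*-0.6667 = -0.6667 >= -6 -- satisfied.
Step 2: Compute optimal value.
f(x*) = 3*(-2/3)^2 + 4*(-2/3) = -1.3333


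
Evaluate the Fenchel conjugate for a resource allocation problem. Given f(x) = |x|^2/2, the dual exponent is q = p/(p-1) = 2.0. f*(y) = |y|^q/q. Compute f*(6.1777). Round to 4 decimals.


The conjugate exponent q satisfies 1/p + 1/q = 1.
p = 2, so q = 2/(2 - 1) = 2.0
|y|^q = 6.1777^2.0 = 38.164
f*(6.1777) = 38.164 / 2.0 = 19.082


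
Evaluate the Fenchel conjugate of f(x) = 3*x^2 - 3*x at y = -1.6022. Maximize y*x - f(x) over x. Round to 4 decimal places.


f*(y) = sup_x {y*x - a*x^2 - b*x} = sup_x {(y-b)*x - a*x^2}
FOC: (y - b) - 2a*x = 0 => x* = (y - b)/(2a)
x* = (-1.6022 + 3)/(2*3) = 0.233
f*(-1.6022) = (y-b)^2/(4a) = (-1.6022 + 3)^2/(4*3)
= 1.9538/12 = 0.1628


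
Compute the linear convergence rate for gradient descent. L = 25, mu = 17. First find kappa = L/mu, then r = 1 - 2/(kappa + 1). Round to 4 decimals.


Step 1: Compute the condition number.
kappa = L/mu = 25/17 = 1.4706
Step 2: Compute the convergence rate.
r = 1 - 2/(kappa + 1) = 1 - 2*mu/(L + mu) = (L - mu)/(L + mu) = 8/42 = 0.1905


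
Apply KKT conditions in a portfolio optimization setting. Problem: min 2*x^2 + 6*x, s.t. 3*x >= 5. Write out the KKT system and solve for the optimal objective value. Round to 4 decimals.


Step 1: Try lambda = 0 (constraint inactive).
x_unc = -6/(2*2) = -1.5
Check: 3*-1.5 = -4.5 < 5 -- violated!
Step 2: Constraint must be active: 3*x = 5
x* = 5/3 = 1.6667 (rounded; the exact value 5/3 is used below)
lambda = (2*2*(5/3) + 6)/3 = 4.2222
Step 3: Compute optimal value.
f(x*) = 2*(5/3)^2 + 6*(5/3) = 15.5556


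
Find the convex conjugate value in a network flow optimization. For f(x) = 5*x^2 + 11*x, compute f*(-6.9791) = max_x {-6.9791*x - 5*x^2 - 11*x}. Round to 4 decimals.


f*(y) = sup_x {y*x - a*x^2 - b*x} = sup_x {(y-b)*x - a*x^2}
FOC: (y - b) - 2a*x = 0 => x* = (y - b)/(2a)
x* = (-6.9791 - 11)/(2*5) = -1.7979
f*(-6.9791) = (y-b)^2/(4a) = (-6.9791 - 11)^2/(4*5)
= 323.248/20 = 16.1624


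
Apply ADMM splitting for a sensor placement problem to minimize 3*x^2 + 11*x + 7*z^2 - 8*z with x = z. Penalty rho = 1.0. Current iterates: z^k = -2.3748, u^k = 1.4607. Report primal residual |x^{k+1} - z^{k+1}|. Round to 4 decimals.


ADMM iteration with rho = 1.0, z^k = -2.3748, u^k = 1.4607
Step 1: x-update.
Minimize 3*x^2 + 11*x + (1.0/2)*(x + 2.3748 + 1.4607)^2
FOC: (2*3 + 1.0)*x = -11 + 1.0*(-2.3748 - 1.4607)
x^{k+1} = -2.1194
Step 2: z-update.
Minimize 7*z^2 - 8*z + (1.0/2)*(-2.1194 - z + 1.4607)^2
FOC: (2*7 + 1.0)*z = 8 + 1.0*(-2.1194 + 1.4607)
z^{k+1} = 0.4894
Step 3: u-update.
u^{k+1} = 1.4607 - 2.1194 - 0.4894 = -1.1481
Step 4: Primal residual = |-2.1194 - 0.4894| = 2.6088


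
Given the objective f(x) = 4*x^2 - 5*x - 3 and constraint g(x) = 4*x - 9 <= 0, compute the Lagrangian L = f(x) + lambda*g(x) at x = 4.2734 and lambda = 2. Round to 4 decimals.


Step 1: Evaluate f(x).
f(4.2734) = 4*4.2734^2 - 5*4.2734 - 3 = 48.6808
Step 2: Evaluate g(x).
g(4.2734) = 4*4.2734 - 9 = 8.0936
Step 3: Compute Lagrangian.
L = 48.6808 + 2*8.0936 = 64.868


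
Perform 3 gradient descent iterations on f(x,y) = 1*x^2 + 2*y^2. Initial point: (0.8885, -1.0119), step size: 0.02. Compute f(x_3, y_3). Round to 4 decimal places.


Gradient descent on f(x,y) = 1*x^2 + 2*y^2.
Starting point: (0.8885, -1.0119), alpha = 0.02
Step 1: grad_x = 2*1*0.8885 = 1.777, grad_y = 2*2*-1.0119 = -4.0476
  x_1 = 0.8885 - 0.02*1.777 = 0.853
  y_1 = -1.0119 - 0.02*-4.0476 = -0.9309
Step 2: grad_x = 2*1*0.853 = 1.7059, grad_y = 2*2*-0.9309 = -3.7238
  x_2 = 0.853 - 0.02*1.7059 = 0.8188
  y_2 = -0.9309 - 0.02*-3.7238 = -0.8565
Step 3: grad_x = 2*1*0.8188 = 1.6377, grad_y = 2*2*-0.8565 = -3.4259
  x_3 = 0.8188 - 0.02*1.6377 = 0.7861
  y_3 = -0.8565 - 0.02*-3.4259 = -0.788
f(0.7861, -0.788) = 1*0.7861^2 + 2*(-0.788)^2 = 1.8597


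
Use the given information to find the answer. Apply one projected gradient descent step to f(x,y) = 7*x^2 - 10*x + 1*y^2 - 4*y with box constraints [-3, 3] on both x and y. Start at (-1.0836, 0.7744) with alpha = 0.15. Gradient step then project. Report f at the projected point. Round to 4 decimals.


Step 1: Compute gradient at (-1.0836, 0.7744).
grad_x = 2*7*-1.0836 - 10 = -25.1704
grad_y = 2*1*0.7744 - 4 = -2.4512
Step 2: Gradient step.
x_raw = -1.0836 - 0.15*-25.1704 = 2.692
y_raw = 0.7744 - 0.15*-2.4512 = 1.1421
Step 3: Project onto [-3, 3].
x_proj = clip(2.692) = 2.692
y_proj = clip(1.1421) = 1.1421
Step 4: Evaluate f.
f(2.692, 1.1421) = 20.543


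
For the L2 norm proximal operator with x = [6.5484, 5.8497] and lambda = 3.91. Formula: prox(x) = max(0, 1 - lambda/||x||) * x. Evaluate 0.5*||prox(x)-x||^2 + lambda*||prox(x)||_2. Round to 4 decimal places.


Step 1: Compute ||x||.
||x|| = 8.7807
Step 2: Compute scaling factor.
scale = max(0, 1 - 3.91/8.7807) = 0.5547
Step 3: prox(x) = [3.6324, 3.2449]
||prox(x)|| = 4.8707
Step 4: Proximal objective.
0.5*||prox-x||^2 = 7.6441
lambda*||prox|| = 19.0444
Total = 26.6885


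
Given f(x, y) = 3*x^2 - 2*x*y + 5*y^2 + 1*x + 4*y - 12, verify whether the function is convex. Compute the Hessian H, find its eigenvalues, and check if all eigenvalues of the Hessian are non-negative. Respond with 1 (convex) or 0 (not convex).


The Hessian of f(x,y) = 3*x^2 - 2*x*y + 5*y^2 + 1*x + 4*y - 12 is:
H = [[6, -2], [-2, 10]]
Trace = 6 + 10 = 16
Determinant = 6*10 - (-2)^2 = 56
Discriminant = (16)^2 - 4*56 = 32.0
Eigenvalues: lambda_1 = 5.1716, lambda_2 = 10.8284
The function is convex.

1


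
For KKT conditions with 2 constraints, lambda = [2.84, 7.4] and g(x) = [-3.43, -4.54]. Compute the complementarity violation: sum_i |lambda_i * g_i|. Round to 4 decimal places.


KKT complementary slackness check:
lambda_1 * g_1 = 2.84 * -3.43 = -9.7412
lambda_2 * g_2 = 7.4 * -4.54 = -33.596
Total violation = 9.7412 + 33.596 = 43.3372


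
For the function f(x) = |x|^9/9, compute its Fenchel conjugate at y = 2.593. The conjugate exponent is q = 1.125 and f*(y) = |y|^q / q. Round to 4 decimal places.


The conjugate exponent q satisfies 1/p + 1/q = 1.
p = 9, so q = 9/(9 - 1) = 1.125
|y|^q = 2.593^1.125 = 2.921
f*(2.593) = 2.921 / 1.125 = 2.5964


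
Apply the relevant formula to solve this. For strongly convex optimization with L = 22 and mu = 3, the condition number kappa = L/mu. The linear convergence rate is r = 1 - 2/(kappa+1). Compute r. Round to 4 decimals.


Step 1: Compute the condition number.
kappa = L/mu = 22/3 = 7.3333
Step 2: Compute the convergence rate.
r = 1 - 2/(kappa + 1) = 1 - 2*mu/(L + mu) = (L - mu)/(L + mu) = 19/25 = 0.76


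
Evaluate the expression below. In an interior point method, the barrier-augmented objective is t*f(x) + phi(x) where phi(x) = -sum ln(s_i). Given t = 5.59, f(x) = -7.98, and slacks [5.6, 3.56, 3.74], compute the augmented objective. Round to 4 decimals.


Step 1: Compute log-barrier.
ln values: [1.7228, 1.2698, 1.3191]
phi = -(1.7228 + 1.2698 + 1.3191) = -4.3116
Step 2: Compute augmented objective.
t*f(x) = 5.59*-7.98 = -44.6082
Total = -44.6082 - 4.3116 = -48.9198


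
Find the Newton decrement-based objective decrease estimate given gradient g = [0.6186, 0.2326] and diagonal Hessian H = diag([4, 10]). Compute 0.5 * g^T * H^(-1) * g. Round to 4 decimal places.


Step 1: H is diagonal, so H^(-1) * g = [0.1547, 0.0233].
Step 2: g^T H^(-1) g = sum_i g_i^2 / H_ii
  = (0.6186)^2/4 + (0.2326)^2/10
  = 0.0957 + 0.0054 = 0.1011
Step 3: Objective decrease = 0.5 * g^T H^(-1) g = 0.0505


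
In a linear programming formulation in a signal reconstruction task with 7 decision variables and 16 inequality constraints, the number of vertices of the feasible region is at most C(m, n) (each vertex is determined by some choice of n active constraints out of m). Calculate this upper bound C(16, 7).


Each vertex corresponds to some choice of n active constraints out of m, so the number of vertices is at most C(m, n) = m! / (n!(m-n)!).
m = 16, n = 7
Numerator: 16 * 15 * 14 * 13 * 12 * 11 * 10
Denominator: 7! = 5040
C(16, 7) = 11440


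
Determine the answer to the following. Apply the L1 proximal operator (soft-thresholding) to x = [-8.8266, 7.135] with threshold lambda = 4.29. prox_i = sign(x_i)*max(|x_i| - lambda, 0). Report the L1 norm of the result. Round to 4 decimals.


Soft-thresholding with lambda = 4.29:
prox(-8.8266) = sign(-8.8266)*max(|-8.8266| - 4.29, 0) = -4.5366
prox(7.135) = sign(7.135)*max(|7.135| - 4.29, 0) = 2.845
prox(x) = [-4.5366, 2.845]
||prox(x)||_1 = 4.5366 + 2.845 = 7.3816


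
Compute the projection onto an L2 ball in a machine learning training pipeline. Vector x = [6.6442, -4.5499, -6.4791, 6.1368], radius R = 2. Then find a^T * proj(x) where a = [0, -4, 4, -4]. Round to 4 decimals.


Step 1: Compute ||x|| (intermediates to 6 decimals).
||x|| = sqrt(6.6442^2 + (-4.5499)^2 + (-6.4791)^2 + 6.1368^2) = 12.020234
Step 2: Project.
Since ||x|| > R, scale = R/||x|| = 2/12.020234 = 0.166386, proj(x) = scale * x
proj(x) = [1.105502, -0.75704, -1.078032, 1.021078]
Step 3: Dot product.
a^T * proj(x) = 0*1.105502 - 4*(-0.75704) + 4*(-1.078032) - 4*1.021078 = -5.3683


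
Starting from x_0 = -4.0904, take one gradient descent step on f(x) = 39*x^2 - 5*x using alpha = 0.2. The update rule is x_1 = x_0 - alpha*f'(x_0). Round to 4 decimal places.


We compute the gradient at x_0 and apply the update.
f'(x) = 78*x - 5
f'(-4.0904) = 78*-4.0904 - 5 = -324.0512
x_1 = -4.0904 - 0.2*-324.0512 = 60.7198


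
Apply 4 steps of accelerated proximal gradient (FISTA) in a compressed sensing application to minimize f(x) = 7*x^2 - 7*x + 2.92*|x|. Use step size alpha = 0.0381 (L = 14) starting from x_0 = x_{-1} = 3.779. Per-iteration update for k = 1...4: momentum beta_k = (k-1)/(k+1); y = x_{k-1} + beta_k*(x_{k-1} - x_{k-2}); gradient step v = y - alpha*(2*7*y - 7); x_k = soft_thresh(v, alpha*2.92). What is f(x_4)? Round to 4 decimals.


FISTA on f(x) = 7*x^2 - 7*x + 2.92*|x|
L = 14, alpha = 0.0381
Iteration 1: beta = 0.0, y = 3.779 + 0.0*(3.779 - 3.779) = 3.779
  grad(y) = 45.906, v = y - alpha*grad = 2.03
  prox(v) = soft_thresh(2.03, 0.1113) = 1.9187
Iteration 2: beta = 0.3333, y = 1.9187 + 0.3333*(1.9187 - 3.779) = 1.2986
  grad(y) = 11.1809, v = y - alpha*grad = 0.8726
  prox(v) = soft_thresh(0.8726, 0.1113) = 0.7614
Iteration 3: beta = 0.5, y = 0.7614 + 0.5*(0.7614 - 1.9187) = 0.1827
  grad(y) = -4.4419, v = y - alpha*grad = 0.352
  prox(v) = soft_thresh(0.352, 0.1113) = 0.2407
Iteration 4: beta = 0.6, y = 0.2407 + 0.6*(0.2407 - 0.7614) = -0.0717
  grad(y) = -8.0039, v = y - alpha*grad = 0.2332
  prox(v) = soft_thresh(0.2332, 0.1113) = 0.122
f(x_4) = 7*0.122^2 - 7*0.122 + 2.92*|0.122| = -0.3936


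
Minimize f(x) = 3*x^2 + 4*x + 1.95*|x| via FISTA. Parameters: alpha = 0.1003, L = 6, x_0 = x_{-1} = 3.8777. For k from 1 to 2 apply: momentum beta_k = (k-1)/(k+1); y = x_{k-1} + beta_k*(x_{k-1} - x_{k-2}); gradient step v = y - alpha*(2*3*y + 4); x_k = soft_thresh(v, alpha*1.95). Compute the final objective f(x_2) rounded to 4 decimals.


FISTA on f(x) = 3*x^2 + 4*x + 1.95*|x|
L = 6, alpha = 0.1003
Iteration 1: beta = 0.0, y = 3.8777 + 0.0*(3.8777 - 3.8777) = 3.8777
  grad(y) = 27.2662, v = y - alpha*grad = 1.1429
  prox(v) = soft_thresh(1.1429, 0.1956) = 0.9473
Iteration 2: beta = 0.3333, y = 0.9473 + 0.3333*(0.9473 - 3.8777) = -0.0295
  grad(y) = 3.8231, v = y - alpha*grad = -0.4129
  prox(v) = soft_thresh(-0.4129, 0.1956) = -0.2174
f(x_2) = 3*(-0.2174)^2 + 4*(-0.2174) + 1.95*|-0.2174| = -0.3038


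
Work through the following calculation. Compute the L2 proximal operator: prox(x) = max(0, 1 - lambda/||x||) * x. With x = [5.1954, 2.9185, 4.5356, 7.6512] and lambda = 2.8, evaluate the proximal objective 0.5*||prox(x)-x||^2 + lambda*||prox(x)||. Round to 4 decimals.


Step 1: Compute ||x||.
||x|| = 10.7062
Step 2: Compute scaling factor.
scale = max(0, 1 - 2.8/10.7062) = 0.7385
Step 3: prox(x) = [3.8366, 2.1552, 3.3494, 5.6502]
||prox(x)|| = 7.9062
Step 4: Proximal objective.
0.5*||prox-x||^2 = 3.92
lambda*||prox|| = 22.1374
Total = 26.0573


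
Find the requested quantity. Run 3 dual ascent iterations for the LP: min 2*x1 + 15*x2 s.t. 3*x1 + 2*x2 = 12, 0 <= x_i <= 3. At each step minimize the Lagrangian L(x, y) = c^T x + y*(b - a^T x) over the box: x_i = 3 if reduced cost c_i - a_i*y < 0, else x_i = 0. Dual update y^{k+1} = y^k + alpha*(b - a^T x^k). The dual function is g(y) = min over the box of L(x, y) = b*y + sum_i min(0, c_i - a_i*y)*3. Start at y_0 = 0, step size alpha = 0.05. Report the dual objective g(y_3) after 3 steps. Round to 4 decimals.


Dual ascent for LP: min 2*x1 + 15*x2, 3*x1 + 2*x2 = 12, 0 <= x_i <= 3
Step 1: y^k = 0.0, reduced costs: (2.0, 15.0)
  x^k = (0.0, 0.0), subgradient = b - a^T x = 12.0
  y^{k+1} = 0.0 + 0.05*12.0 = 0.6
Step 2: y^k = 0.6, reduced costs: (0.2, 13.8)
  x^k = (0.0, 0.0), subgradient = b - a^T x = 12.0
  y^{k+1} = 0.6 + 0.05*12.0 = 1.2
Step 3: y^k = 1.2, reduced costs: (-1.6, 12.6)
  x^k = (3.0, 0.0), subgradient = b - a^T x = 3.0
  y^{k+1} = 1.2 + 0.05*3.0 = 1.35
Dual objective at y_3 = 1.35: reduced costs (-2.05, 12.3), box minimizer x = (3.0, 0.0)
g(y_3) = b*y + (c1 - a1*y)*x1 + (c2 - a2*y)*x2 = 12*1.35 + (-2.05)*3.0 + 12.3*0.0 = 16.2 - 6.15 + 0.0 = 10.05


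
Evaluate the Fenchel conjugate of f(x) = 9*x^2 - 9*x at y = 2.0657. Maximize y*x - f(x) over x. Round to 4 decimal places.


f*(y) = sup_x {y*x - a*x^2 - b*x} = sup_x {(y-b)*x - a*x^2}
FOC: (y - b) - 2a*x = 0 => x* = (y - b)/(2a)
x* = (2.0657 + 9)/(2*9) = 0.6148
f*(2.0657) = (y-b)^2/(4a) = (2.0657 + 9)^2/(4*9)
= 122.4497/36 = 3.4014


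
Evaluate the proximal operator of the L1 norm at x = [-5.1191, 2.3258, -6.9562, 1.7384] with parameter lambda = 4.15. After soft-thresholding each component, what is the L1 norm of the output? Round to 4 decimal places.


Soft-thresholding with lambda = 4.15:
prox(-5.1191) = sign(-5.1191)*max(|-5.1191| - 4.15, 0) = -0.9691
prox(2.3258) = sign(2.3258)*max(|2.3258| - 4.15, 0) = 0.0
prox(-6.9562) = sign(-6.9562)*max(|-6.9562| - 4.15, 0) = -2.8062
prox(1.7384) = sign(1.7384)*max(|1.7384| - 4.15, 0) = 0.0
prox(x) = [-0.9691, 0.0, -2.8062, 0.0]
||prox(x)||_1 = 0.9691 + 0.0 + 2.8062 + 0.0 = 3.7753


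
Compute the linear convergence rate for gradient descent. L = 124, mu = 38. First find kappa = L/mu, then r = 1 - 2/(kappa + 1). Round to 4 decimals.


Step 1: Compute the condition number.
kappa = L/mu = 124/38 = 3.2632
Step 2: Compute the convergence rate.
r = 1 - 2/(kappa + 1) = 1 - 2*mu/(L + mu) = (L - mu)/(L + mu) = 86/162 = 0.5309


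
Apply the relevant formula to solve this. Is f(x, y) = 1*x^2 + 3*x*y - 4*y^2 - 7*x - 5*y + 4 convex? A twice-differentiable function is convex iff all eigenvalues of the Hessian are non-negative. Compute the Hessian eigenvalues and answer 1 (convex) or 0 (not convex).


The Hessian of f(x,y) = 1*x^2 + 3*x*y - 4*y^2 - 7*x - 5*y + 4 is:
H = [[2, 3], [3, -8]]
Trace = 2 - 8 = -6
Determinant = 2*-8 - (3)^2 = -25
Discriminant = (-6)^2 - 4*-25 = 136.0
Eigenvalues: lambda_1 = -8.831, lambda_2 = 2.831
The function is not convex.

0


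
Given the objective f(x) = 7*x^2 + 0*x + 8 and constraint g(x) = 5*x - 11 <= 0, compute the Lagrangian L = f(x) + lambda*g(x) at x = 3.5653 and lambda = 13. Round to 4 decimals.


Step 1: Evaluate f(x).
f(3.5653) = 7*3.5653^2 + 0*3.5653 + 8 = 96.9795
Step 2: Evaluate g(x).
g(3.5653) = 5*3.5653 - 11 = 6.8265
Step 3: Compute Lagrangian.
L = 96.9795 + 13*6.8265 = 185.724


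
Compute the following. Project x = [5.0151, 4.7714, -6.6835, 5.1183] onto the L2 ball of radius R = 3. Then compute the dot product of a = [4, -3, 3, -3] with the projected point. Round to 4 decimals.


Step 1: Compute ||x|| (intermediates to 6 decimals).
||x|| = sqrt(5.0151^2 + 4.7714^2 + (-6.6835)^2 + 5.1183^2) = 10.898791
Step 2: Project.
Since ||x|| > R, scale = R/||x|| = 3/10.898791 = 0.27526, proj(x) = scale * x
proj(x) = [1.380456, 1.313376, -1.8397, 1.408863]
Step 3: Dot product.
a^T * proj(x) = 4*1.380456 - 3*1.313376 + 3*(-1.8397) - 3*1.408863 = -8.164


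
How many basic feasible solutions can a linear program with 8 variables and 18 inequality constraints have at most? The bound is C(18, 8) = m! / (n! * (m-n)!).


Each vertex corresponds to some choice of n active constraints out of m, so the number of vertices is at most C(m, n) = m! / (n!(m-n)!).
m = 18, n = 8
Numerator: 18 * 17 * 16 * 15 * 14 * 13 * 12 * 11
Denominator: 8! = 40320
C(18, 8) = 43758


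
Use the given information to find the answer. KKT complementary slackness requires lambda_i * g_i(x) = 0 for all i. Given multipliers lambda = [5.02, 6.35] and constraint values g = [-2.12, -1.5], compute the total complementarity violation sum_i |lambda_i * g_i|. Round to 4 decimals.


KKT complementary slackness check:
lambda_1 * g_1 = 5.02 * -2.12 = -10.6424
lambda_2 * g_2 = 6.35 * -1.5 = -9.525
Total violation = 10.6424 + 9.525 = 20.1674


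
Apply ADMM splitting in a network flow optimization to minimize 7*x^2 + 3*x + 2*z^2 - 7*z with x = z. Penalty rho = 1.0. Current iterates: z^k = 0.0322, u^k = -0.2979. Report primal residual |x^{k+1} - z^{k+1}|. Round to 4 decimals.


ADMM iteration with rho = 1.0, z^k = 0.0322, u^k = -0.2979
Step 1: x-update.
Minimize 7*x^2 + 3*x + (1.0/2)*(x - 0.0322 - 0.2979)^2
FOC: (2*7 + 1.0)*x = -3 + 1.0*(0.0322 + 0.2979)
x^{k+1} = -0.178
Step 2: z-update.
Minimize 2*z^2 - 7*z + (1.0/2)*(-0.178 - z - 0.2979)^2
FOC: (2*2 + 1.0)*z = 7 + 1.0*(-0.178 - 0.2979)
z^{k+1} = 1.3048
Step 3: u-update.
u^{k+1} = -0.2979 - 0.178 - 1.3048 = -1.7807
Step 4: Primal residual = |-0.178 - 1.3048| = 1.4828


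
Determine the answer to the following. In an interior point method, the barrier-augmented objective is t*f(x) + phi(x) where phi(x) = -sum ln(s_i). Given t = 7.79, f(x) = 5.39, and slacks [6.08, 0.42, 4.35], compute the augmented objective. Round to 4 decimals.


Step 1: Compute log-barrier.
ln values: [1.805, -0.8675, 1.4702]
phi = -(1.805 - 0.8675 + 1.4702) = -2.4077
Step 2: Compute augmented objective.
t*f(x) = 7.79*5.39 = 41.9881
Total = 41.9881 - 2.4077 = 39.5804


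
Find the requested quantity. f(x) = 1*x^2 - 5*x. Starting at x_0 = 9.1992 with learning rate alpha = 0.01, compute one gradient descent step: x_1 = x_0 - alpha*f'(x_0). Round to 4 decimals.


We compute the gradient at x_0 and apply the update.
f'(x) = 2*x - 5
f'(9.1992) = 2*9.1992 - 5 = 13.3984
x_1 = 9.1992 - 0.01*13.3984 = 9.0652


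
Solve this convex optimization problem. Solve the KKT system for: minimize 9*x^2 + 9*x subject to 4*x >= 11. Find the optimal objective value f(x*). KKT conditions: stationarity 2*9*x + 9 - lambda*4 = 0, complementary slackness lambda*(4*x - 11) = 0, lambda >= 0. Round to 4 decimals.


Step 1: Try lambda = 0 (constraint inactive).
x_unc = -9/(2*9) = -0.5
Check: 4*-0.5 = -2.0 < 11 -- violated!
Step 2: Constraint must be active: 4*x = 11
x* = 11/4 = 2.75
lambda = (2*9*2.75 + 9)/4 = 14.625
Step 3: Compute optimal value.
f(x*) = 9*2.75^2 + 9*2.75 = 92.8125


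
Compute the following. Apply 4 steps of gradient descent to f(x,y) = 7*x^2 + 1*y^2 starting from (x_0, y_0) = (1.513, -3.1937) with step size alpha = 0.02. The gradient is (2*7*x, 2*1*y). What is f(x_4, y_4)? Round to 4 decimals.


Gradient descent on f(x,y) = 7*x^2 + 1*y^2.
Starting point: (1.513, -3.1937), alpha = 0.02
Step 1: grad_x = 2*7*1.513 = 21.182, grad_y = 2*1*-3.1937 = -6.3874
  x_1 = 1.513 - 0.02*21.182 = 1.0894
  y_1 = -3.1937 - 0.02*-6.3874 = -3.066
Step 2: grad_x = 2*7*1.0894 = 15.251, grad_y = 2*1*-3.066 = -6.1319
  x_2 = 1.0894 - 0.02*15.251 = 0.7843
  y_2 = -3.066 - 0.02*-6.1319 = -2.9433
Step 3: grad_x = 2*7*0.7843 = 10.9807, grad_y = 2*1*-2.9433 = -5.8866
  x_3 = 0.7843 - 0.02*10.9807 = 0.5647
  y_3 = -2.9433 - 0.02*-5.8866 = -2.8256
Step 4: grad_x = 2*7*0.5647 = 7.9061, grad_y = 2*1*-2.8256 = -5.6512
  x_4 = 0.5647 - 0.02*7.9061 = 0.4066
  y_4 = -2.8256 - 0.02*-5.6512 = -2.7126
f(0.4066, -2.7126) = 7*0.4066^2 + 1*(-2.7126)^2 = 8.5152
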